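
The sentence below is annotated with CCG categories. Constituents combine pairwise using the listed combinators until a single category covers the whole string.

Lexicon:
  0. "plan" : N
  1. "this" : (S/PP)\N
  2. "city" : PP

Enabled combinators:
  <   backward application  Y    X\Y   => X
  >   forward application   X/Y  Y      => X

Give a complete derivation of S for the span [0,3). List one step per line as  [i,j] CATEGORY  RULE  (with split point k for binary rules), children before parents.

[0,3] S   >
  [0,2] S/PP   <
    [0,1] "plan" : N
    [1,2] "this" : (S/PP)\N
  [2,3] "city" : PP

[0,1] N  lex  "plan"
[1,2] (S/PP)\N  lex  "this"
[0,2] S/PP  <  k=1
[2,3] PP  lex  "city"
[0,3] S  >  k=2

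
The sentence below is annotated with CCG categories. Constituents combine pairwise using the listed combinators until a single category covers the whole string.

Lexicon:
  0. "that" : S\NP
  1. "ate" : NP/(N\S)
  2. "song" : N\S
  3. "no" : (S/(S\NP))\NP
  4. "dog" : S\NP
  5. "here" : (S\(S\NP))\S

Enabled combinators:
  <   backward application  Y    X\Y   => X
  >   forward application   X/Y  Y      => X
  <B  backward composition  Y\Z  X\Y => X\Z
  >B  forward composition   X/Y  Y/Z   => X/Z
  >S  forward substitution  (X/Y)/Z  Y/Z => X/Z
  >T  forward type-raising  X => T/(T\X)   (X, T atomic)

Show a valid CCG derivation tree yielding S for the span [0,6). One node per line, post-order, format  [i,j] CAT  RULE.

[0,6] S   <
  [0,1] "that" : S\NP
  [1,6] S\(S\NP)   <
    [1,5] S   >
      [1,4] S/(S\NP)   <
        [1,3] NP   >
          [1,2] "ate" : NP/(N\S)
          [2,3] "song" : N\S
        [3,4] "no" : (S/(S\NP))\NP
      [4,5] "dog" : S\NP
    [5,6] "here" : (S\(S\NP))\S

[0,1] S\NP  lex  "that"
[1,2] NP/(N\S)  lex  "ate"
[2,3] N\S  lex  "song"
[1,3] NP  >  k=2
[3,4] (S/(S\NP))\NP  lex  "no"
[1,4] S/(S\NP)  <  k=3
[4,5] S\NP  lex  "dog"
[1,5] S  >  k=4
[5,6] (S\(S\NP))\S  lex  "here"
[1,6] S\(S\NP)  <  k=5
[0,6] S  <  k=1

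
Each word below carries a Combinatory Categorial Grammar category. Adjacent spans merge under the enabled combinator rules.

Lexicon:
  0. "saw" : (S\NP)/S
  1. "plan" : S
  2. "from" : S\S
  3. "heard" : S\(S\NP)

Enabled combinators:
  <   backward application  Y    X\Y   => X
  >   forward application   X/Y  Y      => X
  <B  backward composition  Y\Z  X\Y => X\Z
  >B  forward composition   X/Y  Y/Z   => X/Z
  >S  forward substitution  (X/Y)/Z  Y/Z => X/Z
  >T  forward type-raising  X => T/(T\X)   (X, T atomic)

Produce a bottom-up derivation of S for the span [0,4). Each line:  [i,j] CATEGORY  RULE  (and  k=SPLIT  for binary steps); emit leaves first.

[0,4] S   <
  [0,3] S\NP   <B
    [0,2] S\NP   >
      [0,1] "saw" : (S\NP)/S
      [1,2] "plan" : S
    [2,3] "from" : S\S
  [3,4] "heard" : S\(S\NP)

[0,1] (S\NP)/S  lex  "saw"
[1,2] S  lex  "plan"
[0,2] S\NP  >  k=1
[2,3] S\S  lex  "from"
[0,3] S\NP  <B  k=2
[3,4] S\(S\NP)  lex  "heard"
[0,4] S  <  k=3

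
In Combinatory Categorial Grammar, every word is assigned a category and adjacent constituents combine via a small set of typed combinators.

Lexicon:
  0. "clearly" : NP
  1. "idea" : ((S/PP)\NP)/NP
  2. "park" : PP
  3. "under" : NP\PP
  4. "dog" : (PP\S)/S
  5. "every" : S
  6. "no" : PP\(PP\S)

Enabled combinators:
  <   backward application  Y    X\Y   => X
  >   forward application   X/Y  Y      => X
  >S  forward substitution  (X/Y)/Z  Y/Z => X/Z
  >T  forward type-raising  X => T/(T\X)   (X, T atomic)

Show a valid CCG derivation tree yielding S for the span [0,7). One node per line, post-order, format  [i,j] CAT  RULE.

[0,7] S   >
  [0,4] S/PP   <
    [0,1] "clearly" : NP
    [1,4] (S/PP)\NP   >
      [1,2] "idea" : ((S/PP)\NP)/NP
      [2,4] NP   <
        [2,3] "park" : PP
        [3,4] "under" : NP\PP
  [4,7] PP   <
    [4,6] PP\S   >
      [4,5] "dog" : (PP\S)/S
      [5,6] "every" : S
    [6,7] "no" : PP\(PP\S)

[0,1] NP  lex  "clearly"
[1,2] ((S/PP)\NP)/NP  lex  "idea"
[2,3] PP  lex  "park"
[3,4] NP\PP  lex  "under"
[2,4] NP  <  k=3
[1,4] (S/PP)\NP  >  k=2
[0,4] S/PP  <  k=1
[4,5] (PP\S)/S  lex  "dog"
[5,6] S  lex  "every"
[4,6] PP\S  >  k=5
[6,7] PP\(PP\S)  lex  "no"
[4,7] PP  <  k=6
[0,7] S  >  k=4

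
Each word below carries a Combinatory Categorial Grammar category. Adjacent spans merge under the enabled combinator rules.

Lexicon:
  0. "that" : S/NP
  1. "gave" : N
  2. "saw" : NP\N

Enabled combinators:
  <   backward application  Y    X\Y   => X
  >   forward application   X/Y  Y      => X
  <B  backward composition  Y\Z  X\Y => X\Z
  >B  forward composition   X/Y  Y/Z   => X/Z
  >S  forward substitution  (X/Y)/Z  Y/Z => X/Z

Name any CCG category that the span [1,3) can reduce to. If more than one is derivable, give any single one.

[0,3] S   >
  [0,1] "that" : S/NP
  [1,3] NP   <
    [1,2] "gave" : N
    [2,3] "saw" : NP\N

NP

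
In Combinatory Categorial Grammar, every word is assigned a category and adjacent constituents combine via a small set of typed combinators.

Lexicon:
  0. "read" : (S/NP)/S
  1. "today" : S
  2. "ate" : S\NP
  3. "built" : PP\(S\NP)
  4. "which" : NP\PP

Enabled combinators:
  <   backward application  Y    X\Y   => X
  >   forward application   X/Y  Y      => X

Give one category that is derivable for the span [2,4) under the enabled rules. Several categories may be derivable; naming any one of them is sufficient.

PP

[0,5] S   >
  [0,2] S/NP   >
    [0,1] "read" : (S/NP)/S
    [1,2] "today" : S
  [2,5] NP   <
    [2,4] PP   <
      [2,3] "ate" : S\NP
      [3,4] "built" : PP\(S\NP)
    [4,5] "which" : NP\PP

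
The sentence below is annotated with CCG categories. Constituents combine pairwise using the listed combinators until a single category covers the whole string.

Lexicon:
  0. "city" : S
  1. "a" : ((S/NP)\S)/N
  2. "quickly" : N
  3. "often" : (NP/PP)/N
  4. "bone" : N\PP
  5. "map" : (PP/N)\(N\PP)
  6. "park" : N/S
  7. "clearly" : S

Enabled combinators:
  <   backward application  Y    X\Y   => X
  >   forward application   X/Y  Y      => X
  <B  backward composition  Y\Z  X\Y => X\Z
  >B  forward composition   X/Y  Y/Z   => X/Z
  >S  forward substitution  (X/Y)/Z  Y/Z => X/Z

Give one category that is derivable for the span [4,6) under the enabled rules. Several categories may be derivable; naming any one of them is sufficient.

PP/N

[0,8] S   >
  [0,3] S/NP   <
    [0,1] "city" : S
    [1,3] (S/NP)\S   >
      [1,2] "a" : ((S/NP)\S)/N
      [2,3] "quickly" : N
  [3,8] NP   >
    [3,7] NP/S   >B
      [3,6] NP/N   >S
        [3,4] "often" : (NP/PP)/N
        [4,6] PP/N   <
          [4,5] "bone" : N\PP
          [5,6] "map" : (PP/N)\(N\PP)
      [6,7] "park" : N/S
    [7,8] "clearly" : S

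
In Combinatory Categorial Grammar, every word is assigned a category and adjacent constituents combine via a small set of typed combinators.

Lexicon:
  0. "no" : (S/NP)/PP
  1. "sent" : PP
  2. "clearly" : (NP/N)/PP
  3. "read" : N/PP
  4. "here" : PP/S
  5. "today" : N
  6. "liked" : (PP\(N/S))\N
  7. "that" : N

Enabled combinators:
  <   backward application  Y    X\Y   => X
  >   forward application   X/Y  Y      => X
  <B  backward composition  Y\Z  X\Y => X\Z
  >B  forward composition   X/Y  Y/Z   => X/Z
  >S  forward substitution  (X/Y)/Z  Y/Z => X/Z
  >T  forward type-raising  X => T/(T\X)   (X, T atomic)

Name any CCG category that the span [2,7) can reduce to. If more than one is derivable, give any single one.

[0,8] S   >
  [0,2] S/NP   >
    [0,1] "no" : (S/NP)/PP
    [1,2] "sent" : PP
  [2,8] NP   >
    [2,7] NP/N   >
      [2,3] "clearly" : (NP/N)/PP
      [3,7] PP   <
        [3,5] N/S   >B
          [3,4] "read" : N/PP
          [4,5] "here" : PP/S
        [5,7] PP\(N/S)   <
          [5,6] "today" : N
          [6,7] "liked" : (PP\(N/S))\N
    [7,8] "that" : N

NP/N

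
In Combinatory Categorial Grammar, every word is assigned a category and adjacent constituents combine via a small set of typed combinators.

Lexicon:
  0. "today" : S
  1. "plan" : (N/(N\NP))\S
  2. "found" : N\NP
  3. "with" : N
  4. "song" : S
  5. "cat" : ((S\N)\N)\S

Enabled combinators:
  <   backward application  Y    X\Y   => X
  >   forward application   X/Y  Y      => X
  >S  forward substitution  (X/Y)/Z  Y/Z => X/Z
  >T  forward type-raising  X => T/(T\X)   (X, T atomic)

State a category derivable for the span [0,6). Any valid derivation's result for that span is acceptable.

[0,6] S   <
  [0,3] N   >
    [0,2] N/(N\NP)   <
      [0,1] "today" : S
      [1,2] "plan" : (N/(N\NP))\S
    [2,3] "found" : N\NP
  [3,6] S\N   <
    [3,4] "with" : N
    [4,6] (S\N)\N   <
      [4,5] "song" : S
      [5,6] "cat" : ((S\N)\N)\S

S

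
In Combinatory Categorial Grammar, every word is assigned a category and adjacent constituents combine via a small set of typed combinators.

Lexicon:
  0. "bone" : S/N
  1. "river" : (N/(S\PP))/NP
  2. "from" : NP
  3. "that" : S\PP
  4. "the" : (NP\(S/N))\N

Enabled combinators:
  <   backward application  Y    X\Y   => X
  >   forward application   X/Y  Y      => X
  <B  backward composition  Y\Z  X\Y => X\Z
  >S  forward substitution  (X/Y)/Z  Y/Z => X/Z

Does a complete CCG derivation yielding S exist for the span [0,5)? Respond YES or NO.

NO

S/N (N/(S\PP))/NP NP S\PP (NP\(S/N))\N
CKY chart[0,5] = {NP}; S ∉ chart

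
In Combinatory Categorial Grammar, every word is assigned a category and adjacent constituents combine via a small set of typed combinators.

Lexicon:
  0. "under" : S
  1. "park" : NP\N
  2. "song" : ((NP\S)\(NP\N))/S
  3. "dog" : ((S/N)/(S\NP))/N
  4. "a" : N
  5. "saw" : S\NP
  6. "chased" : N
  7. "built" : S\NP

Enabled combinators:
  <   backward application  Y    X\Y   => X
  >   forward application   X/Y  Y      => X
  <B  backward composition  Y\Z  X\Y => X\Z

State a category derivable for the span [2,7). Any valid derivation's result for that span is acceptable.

[0,8] S   <
  [0,7] NP   <
    [0,1] "under" : S
    [1,7] NP\S   <
      [1,2] "park" : NP\N
      [2,7] (NP\S)\(NP\N)   >
        [2,3] "song" : ((NP\S)\(NP\N))/S
        [3,7] S   >
          [3,6] S/N   >
            [3,5] (S/N)/(S\NP)   >
              [3,4] "dog" : ((S/N)/(S\NP))/N
              [4,5] "a" : N
            [5,6] "saw" : S\NP
          [6,7] "chased" : N
  [7,8] "built" : S\NP

(NP\S)\(NP\N)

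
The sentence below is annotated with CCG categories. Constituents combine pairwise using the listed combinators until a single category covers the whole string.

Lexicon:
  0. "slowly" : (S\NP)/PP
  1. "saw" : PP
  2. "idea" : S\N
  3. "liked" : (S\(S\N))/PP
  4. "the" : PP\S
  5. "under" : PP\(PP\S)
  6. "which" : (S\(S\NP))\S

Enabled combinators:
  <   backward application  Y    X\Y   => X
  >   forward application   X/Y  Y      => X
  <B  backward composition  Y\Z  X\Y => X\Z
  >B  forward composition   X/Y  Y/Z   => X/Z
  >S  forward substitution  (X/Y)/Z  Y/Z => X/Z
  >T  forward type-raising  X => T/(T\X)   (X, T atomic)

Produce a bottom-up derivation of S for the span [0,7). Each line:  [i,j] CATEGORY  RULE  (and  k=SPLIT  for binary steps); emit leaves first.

[0,7] S   <
  [0,2] S\NP   >
    [0,1] "slowly" : (S\NP)/PP
    [1,2] "saw" : PP
  [2,7] S\(S\NP)   <
    [2,6] S   <
      [2,3] "idea" : S\N
      [3,6] S\(S\N)   >
        [3,4] "liked" : (S\(S\N))/PP
        [4,6] PP   <
          [4,5] "the" : PP\S
          [5,6] "under" : PP\(PP\S)
    [6,7] "which" : (S\(S\NP))\S

[0,1] (S\NP)/PP  lex  "slowly"
[1,2] PP  lex  "saw"
[0,2] S\NP  >  k=1
[2,3] S\N  lex  "idea"
[3,4] (S\(S\N))/PP  lex  "liked"
[4,5] PP\S  lex  "the"
[5,6] PP\(PP\S)  lex  "under"
[4,6] PP  <  k=5
[3,6] S\(S\N)  >  k=4
[2,6] S  <  k=3
[6,7] (S\(S\NP))\S  lex  "which"
[2,7] S\(S\NP)  <  k=6
[0,7] S  <  k=2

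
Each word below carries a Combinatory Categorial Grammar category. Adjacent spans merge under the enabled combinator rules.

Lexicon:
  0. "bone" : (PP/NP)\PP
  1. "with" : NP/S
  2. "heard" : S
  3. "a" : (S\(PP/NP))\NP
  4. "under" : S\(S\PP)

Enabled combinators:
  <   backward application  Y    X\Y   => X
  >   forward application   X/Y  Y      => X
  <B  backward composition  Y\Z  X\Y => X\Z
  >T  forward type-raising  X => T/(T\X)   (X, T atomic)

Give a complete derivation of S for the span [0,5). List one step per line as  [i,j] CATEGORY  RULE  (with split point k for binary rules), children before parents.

[0,1] (PP/NP)\PP  lex  "bone"
[1,2] NP/S  lex  "with"
[2,3] S  lex  "heard"
[1,3] NP  >  k=2
[3,4] (S\(PP/NP))\NP  lex  "a"
[1,4] S\(PP/NP)  <  k=3
[0,4] S\PP  <B  k=1
[4,5] S\(S\PP)  lex  "under"
[0,5] S  <  k=4

[0,5] S   <
  [0,4] S\PP   <B
    [0,1] "bone" : (PP/NP)\PP
    [1,4] S\(PP/NP)   <
      [1,3] NP   >
        [1,2] "with" : NP/S
        [2,3] "heard" : S
      [3,4] "a" : (S\(PP/NP))\NP
  [4,5] "under" : S\(S\PP)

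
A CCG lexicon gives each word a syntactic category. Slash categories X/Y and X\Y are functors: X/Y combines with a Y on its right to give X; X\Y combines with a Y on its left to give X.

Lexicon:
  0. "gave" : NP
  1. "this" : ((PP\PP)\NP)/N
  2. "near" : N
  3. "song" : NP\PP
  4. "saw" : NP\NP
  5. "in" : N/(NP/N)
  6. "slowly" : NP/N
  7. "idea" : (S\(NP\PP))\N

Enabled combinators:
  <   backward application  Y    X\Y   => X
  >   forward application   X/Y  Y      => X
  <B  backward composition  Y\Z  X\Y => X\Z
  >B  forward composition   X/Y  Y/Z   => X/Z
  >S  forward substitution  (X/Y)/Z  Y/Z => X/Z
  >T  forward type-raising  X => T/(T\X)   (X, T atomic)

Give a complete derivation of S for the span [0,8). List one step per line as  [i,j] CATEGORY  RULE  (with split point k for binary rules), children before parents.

[0,8] S   <
  [0,5] NP\PP   <B
    [0,4] NP\PP   <B
      [0,3] PP\PP   <
        [0,1] "gave" : NP
        [1,3] (PP\PP)\NP   >
          [1,2] "this" : ((PP\PP)\NP)/N
          [2,3] "near" : N
      [3,4] "song" : NP\PP
    [4,5] "saw" : NP\NP
  [5,8] S\(NP\PP)   <
    [5,7] N   >
      [5,6] "in" : N/(NP/N)
      [6,7] "slowly" : NP/N
    [7,8] "idea" : (S\(NP\PP))\N

[0,1] NP  lex  "gave"
[1,2] ((PP\PP)\NP)/N  lex  "this"
[2,3] N  lex  "near"
[1,3] (PP\PP)\NP  >  k=2
[0,3] PP\PP  <  k=1
[3,4] NP\PP  lex  "song"
[0,4] NP\PP  <B  k=3
[4,5] NP\NP  lex  "saw"
[0,5] NP\PP  <B  k=4
[5,6] N/(NP/N)  lex  "in"
[6,7] NP/N  lex  "slowly"
[5,7] N  >  k=6
[7,8] (S\(NP\PP))\N  lex  "idea"
[5,8] S\(NP\PP)  <  k=7
[0,8] S  <  k=5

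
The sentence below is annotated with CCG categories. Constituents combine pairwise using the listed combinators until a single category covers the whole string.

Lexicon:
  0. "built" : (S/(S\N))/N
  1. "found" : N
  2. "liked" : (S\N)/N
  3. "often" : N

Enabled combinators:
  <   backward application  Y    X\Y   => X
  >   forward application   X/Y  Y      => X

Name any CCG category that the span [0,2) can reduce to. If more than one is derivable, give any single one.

S/(S\N)

[0,4] S   >
  [0,2] S/(S\N)   >
    [0,1] "built" : (S/(S\N))/N
    [1,2] "found" : N
  [2,4] S\N   >
    [2,3] "liked" : (S\N)/N
    [3,4] "often" : N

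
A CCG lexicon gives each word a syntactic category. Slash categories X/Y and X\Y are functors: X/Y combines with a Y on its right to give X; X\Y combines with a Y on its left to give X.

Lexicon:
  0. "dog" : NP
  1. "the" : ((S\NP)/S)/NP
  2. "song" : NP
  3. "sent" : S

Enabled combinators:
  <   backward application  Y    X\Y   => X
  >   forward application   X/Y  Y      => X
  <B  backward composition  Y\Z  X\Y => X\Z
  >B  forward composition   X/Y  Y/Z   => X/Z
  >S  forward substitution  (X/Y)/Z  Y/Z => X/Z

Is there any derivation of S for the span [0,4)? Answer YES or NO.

[0,4] S   <
  [0,1] "dog" : NP
  [1,4] S\NP   >
    [1,3] (S\NP)/S   >
      [1,2] "the" : ((S\NP)/S)/NP
      [2,3] "song" : NP
    [3,4] "sent" : S

YES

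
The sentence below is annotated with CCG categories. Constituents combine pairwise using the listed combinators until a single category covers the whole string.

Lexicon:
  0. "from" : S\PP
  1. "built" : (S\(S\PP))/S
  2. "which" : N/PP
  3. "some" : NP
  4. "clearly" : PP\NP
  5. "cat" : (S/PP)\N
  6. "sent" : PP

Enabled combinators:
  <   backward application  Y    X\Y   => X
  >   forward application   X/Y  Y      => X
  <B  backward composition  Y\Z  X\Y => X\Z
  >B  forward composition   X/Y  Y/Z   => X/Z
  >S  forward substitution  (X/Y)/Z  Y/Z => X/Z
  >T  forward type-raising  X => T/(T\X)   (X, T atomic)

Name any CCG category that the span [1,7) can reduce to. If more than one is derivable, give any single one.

[0,7] S   <
  [0,1] "from" : S\PP
  [1,7] S\(S\PP)   >
    [1,2] "built" : (S\(S\PP))/S
    [2,7] S   >
      [2,6] S/PP   <
        [2,5] N   >
          [2,3] "which" : N/PP
          [3,5] PP   >
            [3,4] PP/(PP\NP)   >T
              [3,4] "some" : NP
            [4,5] "clearly" : PP\NP
        [5,6] "cat" : (S/PP)\N
      [6,7] "sent" : PP

S\(S\PP)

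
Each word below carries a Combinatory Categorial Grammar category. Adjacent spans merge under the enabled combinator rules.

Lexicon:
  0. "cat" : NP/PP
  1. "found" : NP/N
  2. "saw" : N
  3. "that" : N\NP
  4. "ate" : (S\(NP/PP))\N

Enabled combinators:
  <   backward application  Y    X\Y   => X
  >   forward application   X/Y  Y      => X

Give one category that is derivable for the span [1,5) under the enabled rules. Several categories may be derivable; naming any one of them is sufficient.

S\(NP/PP)

[0,5] S   <
  [0,1] "cat" : NP/PP
  [1,5] S\(NP/PP)   <
    [1,4] N   <
      [1,3] NP   >
        [1,2] "found" : NP/N
        [2,3] "saw" : N
      [3,4] "that" : N\NP
    [4,5] "ate" : (S\(NP/PP))\N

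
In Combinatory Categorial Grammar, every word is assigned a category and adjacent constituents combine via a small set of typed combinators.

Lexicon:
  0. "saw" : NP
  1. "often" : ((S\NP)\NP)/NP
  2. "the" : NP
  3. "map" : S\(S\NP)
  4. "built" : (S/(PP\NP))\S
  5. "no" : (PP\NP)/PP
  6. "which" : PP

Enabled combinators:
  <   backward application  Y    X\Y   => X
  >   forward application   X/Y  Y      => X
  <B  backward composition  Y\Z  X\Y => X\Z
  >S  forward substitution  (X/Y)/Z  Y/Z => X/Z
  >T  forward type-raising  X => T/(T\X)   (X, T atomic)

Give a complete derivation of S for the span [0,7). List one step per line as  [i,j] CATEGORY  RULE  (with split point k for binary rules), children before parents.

[0,7] S   >
  [0,5] S/(PP\NP)   <
    [0,4] S   <
      [0,3] S\NP   <
        [0,1] "saw" : NP
        [1,3] (S\NP)\NP   >
          [1,2] "often" : ((S\NP)\NP)/NP
          [2,3] "the" : NP
      [3,4] "map" : S\(S\NP)
    [4,5] "built" : (S/(PP\NP))\S
  [5,7] PP\NP   >
    [5,6] "no" : (PP\NP)/PP
    [6,7] "which" : PP

[0,1] NP  lex  "saw"
[1,2] ((S\NP)\NP)/NP  lex  "often"
[2,3] NP  lex  "the"
[1,3] (S\NP)\NP  >  k=2
[0,3] S\NP  <  k=1
[3,4] S\(S\NP)  lex  "map"
[0,4] S  <  k=3
[4,5] (S/(PP\NP))\S  lex  "built"
[0,5] S/(PP\NP)  <  k=4
[5,6] (PP\NP)/PP  lex  "no"
[6,7] PP  lex  "which"
[5,7] PP\NP  >  k=6
[0,7] S  >  k=5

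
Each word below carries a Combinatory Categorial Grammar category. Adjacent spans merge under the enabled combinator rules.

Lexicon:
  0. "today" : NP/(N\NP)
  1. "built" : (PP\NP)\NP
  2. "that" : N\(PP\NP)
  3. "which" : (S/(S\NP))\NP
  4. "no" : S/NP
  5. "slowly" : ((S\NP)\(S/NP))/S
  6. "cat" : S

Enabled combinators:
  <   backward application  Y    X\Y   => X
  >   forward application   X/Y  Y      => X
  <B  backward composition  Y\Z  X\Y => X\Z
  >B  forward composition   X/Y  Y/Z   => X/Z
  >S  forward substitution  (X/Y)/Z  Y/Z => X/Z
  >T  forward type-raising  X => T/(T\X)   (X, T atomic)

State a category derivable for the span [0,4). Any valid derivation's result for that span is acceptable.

[0,7] S   >
  [0,4] S/(S\NP)   <
    [0,3] NP   >
      [0,1] "today" : NP/(N\NP)
      [1,3] N\NP   <B
        [1,2] "built" : (PP\NP)\NP
        [2,3] "that" : N\(PP\NP)
    [3,4] "which" : (S/(S\NP))\NP
  [4,7] S\NP   <
    [4,5] "no" : S/NP
    [5,7] (S\NP)\(S/NP)   >
      [5,6] "slowly" : ((S\NP)\(S/NP))/S
      [6,7] "cat" : S

S/(S\NP)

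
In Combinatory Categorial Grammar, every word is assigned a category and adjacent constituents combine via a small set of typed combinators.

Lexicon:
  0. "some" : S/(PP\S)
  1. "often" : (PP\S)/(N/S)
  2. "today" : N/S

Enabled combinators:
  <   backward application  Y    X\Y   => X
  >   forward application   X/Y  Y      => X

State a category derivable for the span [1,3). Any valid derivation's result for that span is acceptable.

PP\S

[0,3] S   >
  [0,1] "some" : S/(PP\S)
  [1,3] PP\S   >
    [1,2] "often" : (PP\S)/(N/S)
    [2,3] "today" : N/S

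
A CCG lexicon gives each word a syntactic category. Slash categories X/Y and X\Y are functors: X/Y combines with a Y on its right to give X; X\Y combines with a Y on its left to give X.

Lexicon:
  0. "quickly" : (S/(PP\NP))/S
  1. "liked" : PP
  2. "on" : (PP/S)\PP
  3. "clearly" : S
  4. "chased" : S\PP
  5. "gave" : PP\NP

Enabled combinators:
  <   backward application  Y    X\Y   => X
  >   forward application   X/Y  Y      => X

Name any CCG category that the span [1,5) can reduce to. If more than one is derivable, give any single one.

S

[0,6] S   >
  [0,5] S/(PP\NP)   >
    [0,1] "quickly" : (S/(PP\NP))/S
    [1,5] S   <
      [1,4] PP   >
        [1,3] PP/S   <
          [1,2] "liked" : PP
          [2,3] "on" : (PP/S)\PP
        [3,4] "clearly" : S
      [4,5] "chased" : S\PP
  [5,6] "gave" : PP\NP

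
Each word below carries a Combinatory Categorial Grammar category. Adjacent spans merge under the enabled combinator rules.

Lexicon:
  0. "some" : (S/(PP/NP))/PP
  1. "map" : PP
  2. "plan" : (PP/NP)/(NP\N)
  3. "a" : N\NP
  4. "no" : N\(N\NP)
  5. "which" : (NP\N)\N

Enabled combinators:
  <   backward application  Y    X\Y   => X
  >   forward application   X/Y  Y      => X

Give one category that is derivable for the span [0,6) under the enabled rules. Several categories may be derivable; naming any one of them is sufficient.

[0,6] S   >
  [0,2] S/(PP/NP)   >
    [0,1] "some" : (S/(PP/NP))/PP
    [1,2] "map" : PP
  [2,6] PP/NP   >
    [2,3] "plan" : (PP/NP)/(NP\N)
    [3,6] NP\N   <
      [3,5] N   <
        [3,4] "a" : N\NP
        [4,5] "no" : N\(N\NP)
      [5,6] "which" : (NP\N)\N

S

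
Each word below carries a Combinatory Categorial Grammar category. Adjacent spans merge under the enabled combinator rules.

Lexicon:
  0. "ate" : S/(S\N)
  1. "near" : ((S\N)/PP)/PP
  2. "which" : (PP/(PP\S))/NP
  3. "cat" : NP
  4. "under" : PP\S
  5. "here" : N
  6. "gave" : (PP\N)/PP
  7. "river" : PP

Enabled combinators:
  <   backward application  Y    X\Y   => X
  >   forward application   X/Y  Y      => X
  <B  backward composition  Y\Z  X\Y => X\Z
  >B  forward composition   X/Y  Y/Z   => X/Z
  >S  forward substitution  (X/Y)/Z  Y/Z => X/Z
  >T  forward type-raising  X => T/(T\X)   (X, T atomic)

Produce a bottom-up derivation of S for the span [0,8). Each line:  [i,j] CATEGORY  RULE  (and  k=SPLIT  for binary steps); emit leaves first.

[0,8] S   >
  [0,1] "ate" : S/(S\N)
  [1,8] S\N   >
    [1,5] (S\N)/PP   >
      [1,2] "near" : ((S\N)/PP)/PP
      [2,5] PP   >
        [2,4] PP/(PP\S)   >
          [2,3] "which" : (PP/(PP\S))/NP
          [3,4] "cat" : NP
        [4,5] "under" : PP\S
    [5,8] PP   >
      [5,6] PP/(PP\N)   >T
        [5,6] "here" : N
      [6,8] PP\N   >
        [6,7] "gave" : (PP\N)/PP
        [7,8] "river" : PP

[0,1] S/(S\N)  lex  "ate"
[1,2] ((S\N)/PP)/PP  lex  "near"
[2,3] (PP/(PP\S))/NP  lex  "which"
[3,4] NP  lex  "cat"
[2,4] PP/(PP\S)  >  k=3
[4,5] PP\S  lex  "under"
[2,5] PP  >  k=4
[1,5] (S\N)/PP  >  k=2
[5,6] N  lex  "here"
[5,6] PP/(PP\N)  >T
[6,7] (PP\N)/PP  lex  "gave"
[7,8] PP  lex  "river"
[6,8] PP\N  >  k=7
[5,8] PP  >  k=6
[1,8] S\N  >  k=5
[0,8] S  >  k=1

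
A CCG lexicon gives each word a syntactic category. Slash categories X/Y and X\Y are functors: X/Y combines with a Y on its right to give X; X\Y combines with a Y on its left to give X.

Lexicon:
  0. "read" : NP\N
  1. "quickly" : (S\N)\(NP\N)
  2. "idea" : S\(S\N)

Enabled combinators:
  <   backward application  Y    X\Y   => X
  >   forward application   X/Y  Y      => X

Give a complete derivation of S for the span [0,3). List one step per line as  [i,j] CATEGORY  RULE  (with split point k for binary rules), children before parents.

[0,3] S   <
  [0,2] S\N   <
    [0,1] "read" : NP\N
    [1,2] "quickly" : (S\N)\(NP\N)
  [2,3] "idea" : S\(S\N)

[0,1] NP\N  lex  "read"
[1,2] (S\N)\(NP\N)  lex  "quickly"
[0,2] S\N  <  k=1
[2,3] S\(S\N)  lex  "idea"
[0,3] S  <  k=2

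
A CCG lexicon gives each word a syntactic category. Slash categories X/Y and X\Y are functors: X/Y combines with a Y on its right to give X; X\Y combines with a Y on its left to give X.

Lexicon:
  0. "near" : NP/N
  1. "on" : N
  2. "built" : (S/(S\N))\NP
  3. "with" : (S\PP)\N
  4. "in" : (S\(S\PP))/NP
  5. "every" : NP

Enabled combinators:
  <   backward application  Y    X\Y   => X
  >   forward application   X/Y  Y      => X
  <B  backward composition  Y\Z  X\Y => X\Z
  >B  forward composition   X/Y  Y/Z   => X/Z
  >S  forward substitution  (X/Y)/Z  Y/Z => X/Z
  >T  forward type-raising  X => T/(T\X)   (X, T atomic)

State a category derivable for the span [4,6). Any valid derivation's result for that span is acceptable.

[0,6] S   >
  [0,3] S/(S\N)   <
    [0,2] NP   >
      [0,1] "near" : NP/N
      [1,2] "on" : N
    [2,3] "built" : (S/(S\N))\NP
  [3,6] S\N   <B
    [3,4] "with" : (S\PP)\N
    [4,6] S\(S\PP)   >
      [4,5] "in" : (S\(S\PP))/NP
      [5,6] "every" : NP

S\(S\PP)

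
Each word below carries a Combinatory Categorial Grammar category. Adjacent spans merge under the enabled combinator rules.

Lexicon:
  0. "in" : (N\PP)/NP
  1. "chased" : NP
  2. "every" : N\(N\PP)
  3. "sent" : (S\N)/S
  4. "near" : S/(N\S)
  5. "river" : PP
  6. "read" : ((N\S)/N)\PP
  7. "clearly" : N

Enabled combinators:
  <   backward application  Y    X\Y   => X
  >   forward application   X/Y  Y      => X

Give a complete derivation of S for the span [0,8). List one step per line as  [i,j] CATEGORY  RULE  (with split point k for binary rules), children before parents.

[0,1] (N\PP)/NP  lex  "in"
[1,2] NP  lex  "chased"
[0,2] N\PP  >  k=1
[2,3] N\(N\PP)  lex  "every"
[0,3] N  <  k=2
[3,4] (S\N)/S  lex  "sent"
[4,5] S/(N\S)  lex  "near"
[5,6] PP  lex  "river"
[6,7] ((N\S)/N)\PP  lex  "read"
[5,7] (N\S)/N  <  k=6
[7,8] N  lex  "clearly"
[5,8] N\S  >  k=7
[4,8] S  >  k=5
[3,8] S\N  >  k=4
[0,8] S  <  k=3

[0,8] S   <
  [0,3] N   <
    [0,2] N\PP   >
      [0,1] "in" : (N\PP)/NP
      [1,2] "chased" : NP
    [2,3] "every" : N\(N\PP)
  [3,8] S\N   >
    [3,4] "sent" : (S\N)/S
    [4,8] S   >
      [4,5] "near" : S/(N\S)
      [5,8] N\S   >
        [5,7] (N\S)/N   <
          [5,6] "river" : PP
          [6,7] "read" : ((N\S)/N)\PP
        [7,8] "clearly" : N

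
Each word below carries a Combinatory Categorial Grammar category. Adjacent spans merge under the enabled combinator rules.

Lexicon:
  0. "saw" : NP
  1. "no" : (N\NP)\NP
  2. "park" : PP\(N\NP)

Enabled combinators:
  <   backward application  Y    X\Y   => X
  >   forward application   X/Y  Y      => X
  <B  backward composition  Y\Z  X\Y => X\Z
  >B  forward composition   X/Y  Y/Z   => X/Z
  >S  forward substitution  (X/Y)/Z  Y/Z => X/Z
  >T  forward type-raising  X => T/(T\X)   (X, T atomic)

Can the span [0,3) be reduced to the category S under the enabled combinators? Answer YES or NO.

NP (N\NP)\NP PP\(N\NP)
CKY chart[0,3] = {N/(N\PP), NP/(NP\PP), PP, PP/(PP\PP), S/(S\PP)}; S ∉ chart

NO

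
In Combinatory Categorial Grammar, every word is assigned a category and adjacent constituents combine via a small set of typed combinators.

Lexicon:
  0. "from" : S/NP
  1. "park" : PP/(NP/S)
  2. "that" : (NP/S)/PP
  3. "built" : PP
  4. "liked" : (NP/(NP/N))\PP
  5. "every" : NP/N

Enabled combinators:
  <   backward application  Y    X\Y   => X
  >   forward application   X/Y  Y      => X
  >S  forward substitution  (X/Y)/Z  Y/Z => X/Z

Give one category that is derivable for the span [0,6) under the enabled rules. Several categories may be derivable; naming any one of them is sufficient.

S

[0,6] S   >
  [0,1] "from" : S/NP
  [1,6] NP   >
    [1,5] NP/(NP/N)   <
      [1,4] PP   >
        [1,2] "park" : PP/(NP/S)
        [2,4] NP/S   >
          [2,3] "that" : (NP/S)/PP
          [3,4] "built" : PP
      [4,5] "liked" : (NP/(NP/N))\PP
    [5,6] "every" : NP/N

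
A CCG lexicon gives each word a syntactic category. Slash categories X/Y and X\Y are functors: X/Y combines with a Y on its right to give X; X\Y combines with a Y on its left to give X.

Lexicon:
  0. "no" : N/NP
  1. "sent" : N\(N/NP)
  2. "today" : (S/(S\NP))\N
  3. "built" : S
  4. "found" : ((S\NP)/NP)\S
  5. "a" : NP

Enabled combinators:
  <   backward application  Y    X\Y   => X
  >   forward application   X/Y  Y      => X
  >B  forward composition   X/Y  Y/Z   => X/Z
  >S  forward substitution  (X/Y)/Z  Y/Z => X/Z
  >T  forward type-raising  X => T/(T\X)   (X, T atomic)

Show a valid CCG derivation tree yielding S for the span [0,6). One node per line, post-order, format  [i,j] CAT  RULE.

[0,6] S   >
  [0,3] S/(S\NP)   <
    [0,2] N   <
      [0,1] "no" : N/NP
      [1,2] "sent" : N\(N/NP)
    [2,3] "today" : (S/(S\NP))\N
  [3,6] S\NP   >
    [3,5] (S\NP)/NP   <
      [3,4] "built" : S
      [4,5] "found" : ((S\NP)/NP)\S
    [5,6] "a" : NP

[0,1] N/NP  lex  "no"
[1,2] N\(N/NP)  lex  "sent"
[0,2] N  <  k=1
[2,3] (S/(S\NP))\N  lex  "today"
[0,3] S/(S\NP)  <  k=2
[3,4] S  lex  "built"
[4,5] ((S\NP)/NP)\S  lex  "found"
[3,5] (S\NP)/NP  <  k=4
[5,6] NP  lex  "a"
[3,6] S\NP  >  k=5
[0,6] S  >  k=3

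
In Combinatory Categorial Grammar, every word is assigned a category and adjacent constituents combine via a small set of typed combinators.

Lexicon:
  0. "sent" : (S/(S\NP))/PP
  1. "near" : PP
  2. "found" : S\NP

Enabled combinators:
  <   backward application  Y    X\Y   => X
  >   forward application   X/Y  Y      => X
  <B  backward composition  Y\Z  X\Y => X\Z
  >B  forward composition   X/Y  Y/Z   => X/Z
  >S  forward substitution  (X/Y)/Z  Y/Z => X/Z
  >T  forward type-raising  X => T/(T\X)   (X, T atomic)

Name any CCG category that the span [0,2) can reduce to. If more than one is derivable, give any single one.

[0,3] S   >
  [0,2] S/(S\NP)   >
    [0,1] "sent" : (S/(S\NP))/PP
    [1,2] "near" : PP
  [2,3] "found" : S\NP

S/(S\NP)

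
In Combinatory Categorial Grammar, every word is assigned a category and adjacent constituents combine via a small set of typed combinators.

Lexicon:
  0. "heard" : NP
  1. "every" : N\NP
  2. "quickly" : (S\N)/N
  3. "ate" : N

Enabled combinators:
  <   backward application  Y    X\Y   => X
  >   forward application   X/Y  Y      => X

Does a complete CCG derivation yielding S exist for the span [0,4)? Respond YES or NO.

[0,4] S   <
  [0,2] N   <
    [0,1] "heard" : NP
    [1,2] "every" : N\NP
  [2,4] S\N   >
    [2,3] "quickly" : (S\N)/N
    [3,4] "ate" : N

YES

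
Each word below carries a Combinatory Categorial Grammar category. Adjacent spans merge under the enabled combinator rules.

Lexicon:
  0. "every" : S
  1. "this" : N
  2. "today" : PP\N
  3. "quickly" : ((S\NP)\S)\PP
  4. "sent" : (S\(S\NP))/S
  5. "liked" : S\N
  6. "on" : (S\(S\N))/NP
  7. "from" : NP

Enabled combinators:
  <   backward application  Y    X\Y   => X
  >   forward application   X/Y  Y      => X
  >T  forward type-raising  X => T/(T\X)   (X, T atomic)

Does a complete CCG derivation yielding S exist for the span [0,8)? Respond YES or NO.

[0,8] S   <
  [0,4] S\NP   <
    [0,1] "every" : S
    [1,4] (S\NP)\S   <
      [1,3] PP   <
        [1,2] "this" : N
        [2,3] "today" : PP\N
      [3,4] "quickly" : ((S\NP)\S)\PP
  [4,8] S\(S\NP)   >
    [4,5] "sent" : (S\(S\NP))/S
    [5,8] S   <
      [5,6] "liked" : S\N
      [6,8] S\(S\N)   >
        [6,7] "on" : (S\(S\N))/NP
        [7,8] "from" : NP

YES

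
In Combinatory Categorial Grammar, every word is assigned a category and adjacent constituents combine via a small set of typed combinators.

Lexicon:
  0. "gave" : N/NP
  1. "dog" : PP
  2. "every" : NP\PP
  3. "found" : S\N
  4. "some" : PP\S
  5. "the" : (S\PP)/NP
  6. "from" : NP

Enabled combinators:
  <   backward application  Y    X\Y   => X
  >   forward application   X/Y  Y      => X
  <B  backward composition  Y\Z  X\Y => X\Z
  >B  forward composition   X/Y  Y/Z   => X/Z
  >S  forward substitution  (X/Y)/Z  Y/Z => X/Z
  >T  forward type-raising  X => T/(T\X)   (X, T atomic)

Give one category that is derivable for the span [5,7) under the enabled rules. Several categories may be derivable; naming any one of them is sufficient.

[0,7] S   <
  [0,3] N   >
    [0,1] "gave" : N/NP
    [1,3] NP   <
      [1,2] "dog" : PP
      [2,3] "every" : NP\PP
  [3,7] S\N   <B
    [3,4] "found" : S\N
    [4,7] S\S   <B
      [4,5] "some" : PP\S
      [5,7] S\PP   >
        [5,6] "the" : (S\PP)/NP
        [6,7] "from" : NP

S\PP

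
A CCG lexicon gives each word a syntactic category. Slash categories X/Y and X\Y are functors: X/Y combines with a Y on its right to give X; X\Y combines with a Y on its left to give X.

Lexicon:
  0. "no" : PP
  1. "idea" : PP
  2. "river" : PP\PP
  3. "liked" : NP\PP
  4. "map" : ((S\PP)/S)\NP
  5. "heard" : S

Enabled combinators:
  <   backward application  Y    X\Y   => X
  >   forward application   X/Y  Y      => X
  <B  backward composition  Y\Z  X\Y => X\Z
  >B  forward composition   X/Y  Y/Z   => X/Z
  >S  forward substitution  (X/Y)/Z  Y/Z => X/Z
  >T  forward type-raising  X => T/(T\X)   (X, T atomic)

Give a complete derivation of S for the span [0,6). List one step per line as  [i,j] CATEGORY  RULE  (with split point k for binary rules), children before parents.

[0,6] S   >
  [0,1] S/(S\PP)   >T
    [0,1] "no" : PP
  [1,6] S\PP   >
    [1,5] (S\PP)/S   <
      [1,4] NP   >
        [1,2] NP/(NP\PP)   >T
          [1,2] "idea" : PP
        [2,4] NP\PP   <B
          [2,3] "river" : PP\PP
          [3,4] "liked" : NP\PP
      [4,5] "map" : ((S\PP)/S)\NP
    [5,6] "heard" : S

[0,1] PP  lex  "no"
[0,1] S/(S\PP)  >T
[1,2] PP  lex  "idea"
[1,2] NP/(NP\PP)  >T
[2,3] PP\PP  lex  "river"
[3,4] NP\PP  lex  "liked"
[2,4] NP\PP  <B  k=3
[1,4] NP  >  k=2
[4,5] ((S\PP)/S)\NP  lex  "map"
[1,5] (S\PP)/S  <  k=4
[5,6] S  lex  "heard"
[1,6] S\PP  >  k=5
[0,6] S  >  k=1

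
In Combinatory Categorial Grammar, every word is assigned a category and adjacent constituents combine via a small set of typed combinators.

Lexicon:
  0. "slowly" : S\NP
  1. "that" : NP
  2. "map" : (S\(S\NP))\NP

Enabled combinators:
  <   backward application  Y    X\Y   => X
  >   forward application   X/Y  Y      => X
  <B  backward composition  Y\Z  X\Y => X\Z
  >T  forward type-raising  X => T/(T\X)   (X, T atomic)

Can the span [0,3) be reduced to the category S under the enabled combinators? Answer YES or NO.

[0,3] S   <
  [0,1] "slowly" : S\NP
  [1,3] S\(S\NP)   <
    [1,2] "that" : NP
    [2,3] "map" : (S\(S\NP))\NP

YES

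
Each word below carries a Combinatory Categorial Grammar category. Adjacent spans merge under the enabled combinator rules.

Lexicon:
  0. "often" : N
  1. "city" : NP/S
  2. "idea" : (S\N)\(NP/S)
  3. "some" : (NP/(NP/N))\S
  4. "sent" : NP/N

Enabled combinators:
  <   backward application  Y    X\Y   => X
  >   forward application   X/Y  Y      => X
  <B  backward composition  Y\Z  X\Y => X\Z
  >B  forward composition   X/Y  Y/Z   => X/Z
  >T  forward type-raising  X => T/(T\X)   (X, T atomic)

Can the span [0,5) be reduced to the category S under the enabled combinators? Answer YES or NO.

N NP/S (S\N)\(NP/S) (NP/(NP/N))\S NP/N
CKY chart[0,5] = {N/(N\NP), NP, NP/(NP\NP), PP/(PP\NP), S/(S\NP)}; S ∉ chart

NO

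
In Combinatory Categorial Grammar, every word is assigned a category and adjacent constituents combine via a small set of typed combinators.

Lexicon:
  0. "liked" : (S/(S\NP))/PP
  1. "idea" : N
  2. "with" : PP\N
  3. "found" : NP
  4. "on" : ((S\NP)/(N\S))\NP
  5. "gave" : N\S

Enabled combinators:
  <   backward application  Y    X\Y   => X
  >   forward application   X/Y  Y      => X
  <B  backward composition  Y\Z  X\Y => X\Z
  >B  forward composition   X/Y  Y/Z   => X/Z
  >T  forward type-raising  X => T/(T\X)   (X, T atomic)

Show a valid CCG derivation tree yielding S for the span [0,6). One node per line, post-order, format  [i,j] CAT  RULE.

[0,1] (S/(S\NP))/PP  lex  "liked"
[1,2] N  lex  "idea"
[1,2] PP/(PP\N)  >T
[2,3] PP\N  lex  "with"
[1,3] PP  >  k=2
[0,3] S/(S\NP)  >  k=1
[3,4] NP  lex  "found"
[4,5] ((S\NP)/(N\S))\NP  lex  "on"
[3,5] (S\NP)/(N\S)  <  k=4
[5,6] N\S  lex  "gave"
[3,6] S\NP  >  k=5
[0,6] S  >  k=3

[0,6] S   >
  [0,3] S/(S\NP)   >
    [0,1] "liked" : (S/(S\NP))/PP
    [1,3] PP   >
      [1,2] PP/(PP\N)   >T
        [1,2] "idea" : N
      [2,3] "with" : PP\N
  [3,6] S\NP   >
    [3,5] (S\NP)/(N\S)   <
      [3,4] "found" : NP
      [4,5] "on" : ((S\NP)/(N\S))\NP
    [5,6] "gave" : N\S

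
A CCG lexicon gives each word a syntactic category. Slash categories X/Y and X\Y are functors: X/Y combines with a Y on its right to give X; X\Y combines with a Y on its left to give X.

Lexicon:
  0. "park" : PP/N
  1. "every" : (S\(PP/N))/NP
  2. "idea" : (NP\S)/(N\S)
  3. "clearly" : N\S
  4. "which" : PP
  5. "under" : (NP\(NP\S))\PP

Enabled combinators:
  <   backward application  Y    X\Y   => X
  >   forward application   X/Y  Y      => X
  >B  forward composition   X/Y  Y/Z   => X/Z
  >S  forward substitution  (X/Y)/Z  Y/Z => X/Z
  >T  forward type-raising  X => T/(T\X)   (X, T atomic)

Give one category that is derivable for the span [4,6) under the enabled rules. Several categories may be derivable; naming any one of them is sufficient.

[0,6] S   <
  [0,1] "park" : PP/N
  [1,6] S\(PP/N)   >
    [1,2] "every" : (S\(PP/N))/NP
    [2,6] NP   <
      [2,4] NP\S   >
        [2,3] "idea" : (NP\S)/(N\S)
        [3,4] "clearly" : N\S
      [4,6] NP\(NP\S)   <
        [4,5] "which" : PP
        [5,6] "under" : (NP\(NP\S))\PP

NP\(NP\S)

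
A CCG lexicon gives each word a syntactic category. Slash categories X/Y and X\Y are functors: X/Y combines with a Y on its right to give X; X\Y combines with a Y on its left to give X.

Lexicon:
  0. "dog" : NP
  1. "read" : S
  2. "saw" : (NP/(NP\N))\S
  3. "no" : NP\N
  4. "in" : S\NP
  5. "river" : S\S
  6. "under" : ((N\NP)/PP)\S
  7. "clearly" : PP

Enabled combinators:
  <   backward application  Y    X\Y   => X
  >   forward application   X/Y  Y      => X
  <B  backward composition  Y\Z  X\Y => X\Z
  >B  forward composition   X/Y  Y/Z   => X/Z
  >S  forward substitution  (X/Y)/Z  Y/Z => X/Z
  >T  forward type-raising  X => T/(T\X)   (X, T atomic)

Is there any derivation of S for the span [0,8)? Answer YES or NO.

NO

NP S (NP/(NP\N))\S NP\N S\NP S\S ((N\NP)/PP)\S PP
CKY chart[0,8] = {N, N/(N\N), N/(PP\PP), NP/(NP\N), PP/(PP\N), S/(S\N)}; S ∉ chart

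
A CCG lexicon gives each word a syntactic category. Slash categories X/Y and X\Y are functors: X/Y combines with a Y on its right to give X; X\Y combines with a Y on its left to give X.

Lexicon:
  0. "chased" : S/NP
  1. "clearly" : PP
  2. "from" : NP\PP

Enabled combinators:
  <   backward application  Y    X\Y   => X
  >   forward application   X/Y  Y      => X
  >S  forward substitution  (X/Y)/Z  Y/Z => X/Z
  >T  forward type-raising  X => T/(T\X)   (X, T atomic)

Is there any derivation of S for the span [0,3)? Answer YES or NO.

YES

[0,3] S   >
  [0,1] "chased" : S/NP
  [1,3] NP   <
    [1,2] "clearly" : PP
    [2,3] "from" : NP\PP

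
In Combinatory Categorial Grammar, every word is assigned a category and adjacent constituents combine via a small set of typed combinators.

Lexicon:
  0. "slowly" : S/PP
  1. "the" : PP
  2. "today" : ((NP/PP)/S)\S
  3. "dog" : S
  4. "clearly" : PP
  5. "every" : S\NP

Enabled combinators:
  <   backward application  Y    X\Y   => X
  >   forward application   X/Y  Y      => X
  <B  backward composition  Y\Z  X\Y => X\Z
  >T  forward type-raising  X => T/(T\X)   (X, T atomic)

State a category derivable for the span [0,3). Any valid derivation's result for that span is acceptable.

(NP/PP)/S

[0,6] S   <
  [0,5] NP   >
    [0,4] NP/PP   >
      [0,3] (NP/PP)/S   <
        [0,2] S   >
          [0,1] "slowly" : S/PP
          [1,2] "the" : PP
        [2,3] "today" : ((NP/PP)/S)\S
      [3,4] "dog" : S
    [4,5] "clearly" : PP
  [5,6] "every" : S\NP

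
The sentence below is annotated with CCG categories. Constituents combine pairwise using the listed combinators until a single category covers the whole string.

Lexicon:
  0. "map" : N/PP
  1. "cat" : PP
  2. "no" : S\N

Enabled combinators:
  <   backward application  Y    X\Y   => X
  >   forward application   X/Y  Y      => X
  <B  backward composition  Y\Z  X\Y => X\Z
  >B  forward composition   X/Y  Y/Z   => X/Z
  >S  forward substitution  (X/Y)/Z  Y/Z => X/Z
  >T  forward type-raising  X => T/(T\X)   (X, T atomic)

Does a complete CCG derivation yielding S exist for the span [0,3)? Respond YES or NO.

[0,3] S   <
  [0,2] N   >
    [0,1] "map" : N/PP
    [1,2] "cat" : PP
  [2,3] "no" : S\N

YES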